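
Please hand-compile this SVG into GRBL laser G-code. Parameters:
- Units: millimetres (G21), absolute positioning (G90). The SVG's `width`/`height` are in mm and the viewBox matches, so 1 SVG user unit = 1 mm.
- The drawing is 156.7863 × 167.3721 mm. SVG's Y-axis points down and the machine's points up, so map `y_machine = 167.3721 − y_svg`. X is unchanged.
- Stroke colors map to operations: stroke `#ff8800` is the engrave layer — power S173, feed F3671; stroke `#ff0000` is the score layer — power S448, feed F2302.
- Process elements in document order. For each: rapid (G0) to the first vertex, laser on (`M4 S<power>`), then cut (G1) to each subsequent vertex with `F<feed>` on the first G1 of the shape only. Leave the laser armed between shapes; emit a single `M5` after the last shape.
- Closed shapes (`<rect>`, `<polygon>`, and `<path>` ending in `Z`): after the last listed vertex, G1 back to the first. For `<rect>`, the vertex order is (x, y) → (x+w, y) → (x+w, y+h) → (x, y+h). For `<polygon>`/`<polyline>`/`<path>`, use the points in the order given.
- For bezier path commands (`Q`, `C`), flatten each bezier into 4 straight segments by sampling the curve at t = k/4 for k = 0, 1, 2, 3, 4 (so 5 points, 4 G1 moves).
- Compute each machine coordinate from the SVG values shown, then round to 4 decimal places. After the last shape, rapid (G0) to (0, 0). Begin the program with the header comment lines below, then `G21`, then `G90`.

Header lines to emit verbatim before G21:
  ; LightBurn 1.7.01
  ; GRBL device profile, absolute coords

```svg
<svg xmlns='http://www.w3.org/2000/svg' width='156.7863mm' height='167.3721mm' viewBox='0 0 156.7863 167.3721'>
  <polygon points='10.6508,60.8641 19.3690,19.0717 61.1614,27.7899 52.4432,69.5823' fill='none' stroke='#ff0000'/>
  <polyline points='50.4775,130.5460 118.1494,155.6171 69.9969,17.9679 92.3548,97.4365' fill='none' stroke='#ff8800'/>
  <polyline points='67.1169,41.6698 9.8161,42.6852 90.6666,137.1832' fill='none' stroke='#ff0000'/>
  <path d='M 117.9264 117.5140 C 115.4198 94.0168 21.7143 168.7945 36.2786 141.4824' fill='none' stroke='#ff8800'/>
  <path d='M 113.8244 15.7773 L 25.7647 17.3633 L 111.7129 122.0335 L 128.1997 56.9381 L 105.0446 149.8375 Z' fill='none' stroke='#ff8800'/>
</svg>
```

1 u = 1 mm; y_m = 167.3721 − y.

[1] `<polygon>` regular polygon, #ff0000→score S448 F2302: (10.6508,106.5080) → (19.3690,148.3004) → (61.1614,139.5822) → (52.4432,97.7898) → (10.6508,106.5080) (closed)

[2] `<polyline>` open polyline, #ff8800→engrave S173 F3671: (50.4775,36.8261) → (118.1494,11.7550) → (69.9969,149.4042) → (92.3548,69.9356)

[3] `<polyline>` open polyline, #ff0000→score S448 F2302: (67.1169,125.7023) → (9.8161,124.6869) → (90.6666,30.1889)

[4] `<path>` cubic bezier, #ff8800→engrave S173 F3671: (117.9264,49.8581) → (102.0634,52.1852) → (70.7009,36.4433) → (42.5393,21.4168) → (36.2786,25.8897)

[5] `<path>` closed polygon, #ff8800→engrave S173 F3671: (113.8244,151.5948) → (25.7647,150.0088) → (111.7129,45.3386) → (128.1997,110.4340) → (105.0446,17.5346) → (113.8244,151.5948) (closed)

; LightBurn 1.7.01
; GRBL device profile, absolute coords
G21
G90
G0 X10.6508 Y106.5080
M4 S448
G1 X19.3690 Y148.3004 F2302
G1 X61.1614 Y139.5822
G1 X52.4432 Y97.7898
G1 X10.6508 Y106.5080
G0 X50.4775 Y36.8261
M4 S173
G1 X118.1494 Y11.7550 F3671
G1 X69.9969 Y149.4042
G1 X92.3548 Y69.9356
G0 X67.1169 Y125.7023
M4 S448
G1 X9.8161 Y124.6869 F2302
G1 X90.6666 Y30.1889
G0 X117.9264 Y49.8581
M4 S173
G1 X102.0634 Y52.1852 F3671
G1 X70.7009 Y36.4433
G1 X42.5393 Y21.4168
G1 X36.2786 Y25.8897
G0 X113.8244 Y151.5948
M4 S173
G1 X25.7647 Y150.0088 F3671
G1 X111.7129 Y45.3386
G1 X128.1997 Y110.4340
G1 X105.0446 Y17.5346
G1 X113.8244 Y151.5948
M5
G0 X0.0000 Y0.0000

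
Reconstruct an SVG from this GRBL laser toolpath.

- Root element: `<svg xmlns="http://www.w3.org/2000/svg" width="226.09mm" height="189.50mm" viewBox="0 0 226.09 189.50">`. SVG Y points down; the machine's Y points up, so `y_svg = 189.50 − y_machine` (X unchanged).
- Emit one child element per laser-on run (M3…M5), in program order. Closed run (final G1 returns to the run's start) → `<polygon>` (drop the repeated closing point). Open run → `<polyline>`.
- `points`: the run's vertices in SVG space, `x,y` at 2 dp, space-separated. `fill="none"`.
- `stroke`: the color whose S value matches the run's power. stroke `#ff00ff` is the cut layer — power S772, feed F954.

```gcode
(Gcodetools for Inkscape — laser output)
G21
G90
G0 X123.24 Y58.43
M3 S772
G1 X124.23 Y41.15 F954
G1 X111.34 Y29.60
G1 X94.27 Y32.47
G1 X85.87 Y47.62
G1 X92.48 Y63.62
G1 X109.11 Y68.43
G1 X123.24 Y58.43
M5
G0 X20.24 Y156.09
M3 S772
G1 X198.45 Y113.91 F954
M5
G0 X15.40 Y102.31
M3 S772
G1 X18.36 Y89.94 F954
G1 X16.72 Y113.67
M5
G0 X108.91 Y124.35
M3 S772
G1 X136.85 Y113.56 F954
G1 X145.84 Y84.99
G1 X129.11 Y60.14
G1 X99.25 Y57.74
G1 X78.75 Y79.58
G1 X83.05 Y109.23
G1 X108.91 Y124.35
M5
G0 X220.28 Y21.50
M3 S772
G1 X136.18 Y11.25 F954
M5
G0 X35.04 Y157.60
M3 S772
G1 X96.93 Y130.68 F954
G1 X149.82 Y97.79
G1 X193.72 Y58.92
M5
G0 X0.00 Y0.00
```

y_svg = 189.50 − y_m. Every run uses S772, so all elements get stroke `#ff00ff` (cut).

[1] closed run; points: 123.24,131.07 124.23,148.35 111.34,159.90 94.27,157.03 85.87,141.88 92.48,125.88 109.11,121.07

[2] open run; points: 20.24,33.41 198.45,75.59

[3] open run; points: 15.40,87.19 18.36,99.56 16.72,75.83

[4] closed run; points: 108.91,65.15 136.85,75.94 145.84,104.51 129.11,129.36 99.25,131.76 78.75,109.92 83.05,80.27

[5] open run; points: 220.28,168.00 136.18,178.25

[6] open run; points: 35.04,31.90 96.93,58.82 149.82,91.71 193.72,130.58

<svg xmlns="http://www.w3.org/2000/svg" width="226.09mm" height="189.50mm" viewBox="0 0 226.09 189.50">
  <polygon points="123.24,131.07 124.23,148.35 111.34,159.90 94.27,157.03 85.87,141.88 92.48,125.88 109.11,121.07" fill="none" stroke="#ff00ff"/>
  <polyline points="20.24,33.41 198.45,75.59" fill="none" stroke="#ff00ff"/>
  <polyline points="15.40,87.19 18.36,99.56 16.72,75.83" fill="none" stroke="#ff00ff"/>
  <polygon points="108.91,65.15 136.85,75.94 145.84,104.51 129.11,129.36 99.25,131.76 78.75,109.92 83.05,80.27" fill="none" stroke="#ff00ff"/>
  <polyline points="220.28,168.00 136.18,178.25" fill="none" stroke="#ff00ff"/>
  <polyline points="35.04,31.90 96.93,58.82 149.82,91.71 193.72,130.58" fill="none" stroke="#ff00ff"/>
</svg>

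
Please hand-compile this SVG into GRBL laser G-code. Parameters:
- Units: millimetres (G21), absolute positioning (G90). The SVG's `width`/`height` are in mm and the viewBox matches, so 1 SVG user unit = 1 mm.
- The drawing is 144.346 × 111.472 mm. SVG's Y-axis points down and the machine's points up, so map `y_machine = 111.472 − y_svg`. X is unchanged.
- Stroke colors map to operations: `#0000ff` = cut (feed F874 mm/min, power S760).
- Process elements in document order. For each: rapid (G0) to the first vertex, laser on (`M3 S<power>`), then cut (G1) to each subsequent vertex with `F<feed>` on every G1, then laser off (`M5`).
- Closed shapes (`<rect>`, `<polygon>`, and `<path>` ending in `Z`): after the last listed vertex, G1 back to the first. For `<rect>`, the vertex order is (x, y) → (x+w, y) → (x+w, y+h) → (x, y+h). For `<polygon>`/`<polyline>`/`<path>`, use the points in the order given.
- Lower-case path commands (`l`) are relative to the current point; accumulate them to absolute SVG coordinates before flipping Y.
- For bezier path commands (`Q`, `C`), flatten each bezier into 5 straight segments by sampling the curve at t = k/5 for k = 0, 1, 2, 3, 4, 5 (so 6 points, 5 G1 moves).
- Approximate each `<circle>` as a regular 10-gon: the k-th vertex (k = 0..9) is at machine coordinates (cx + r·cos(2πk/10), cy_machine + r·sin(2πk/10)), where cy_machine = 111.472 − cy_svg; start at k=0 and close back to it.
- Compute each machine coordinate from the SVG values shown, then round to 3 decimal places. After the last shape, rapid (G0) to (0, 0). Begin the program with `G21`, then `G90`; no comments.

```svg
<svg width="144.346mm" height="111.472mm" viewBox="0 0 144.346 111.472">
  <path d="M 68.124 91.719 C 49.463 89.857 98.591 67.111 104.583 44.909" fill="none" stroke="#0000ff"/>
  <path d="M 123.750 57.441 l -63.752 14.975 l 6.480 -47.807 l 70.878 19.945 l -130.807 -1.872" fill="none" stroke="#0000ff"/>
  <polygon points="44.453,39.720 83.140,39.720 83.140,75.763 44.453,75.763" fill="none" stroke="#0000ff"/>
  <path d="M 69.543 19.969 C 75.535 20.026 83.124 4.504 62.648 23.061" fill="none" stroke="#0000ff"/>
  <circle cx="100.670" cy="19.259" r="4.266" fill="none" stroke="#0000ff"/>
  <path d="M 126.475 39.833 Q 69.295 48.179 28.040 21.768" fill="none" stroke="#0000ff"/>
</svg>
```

G21
G90
G0 X68.124 Y19.753
M3 S760
G1 X64.175 Y23.205 F874
G1 X71.170 Y30.640 F874
G1 X83.787 Y41.031 F874
G1 X96.699 Y53.348 F874
G1 X104.583 Y66.563 F874
M5
G0 X123.750 Y54.031
M3 S760
G1 X59.998 Y39.056 F874
G1 X66.478 Y86.863 F874
G1 X137.356 Y66.918 F874
G1 X6.549 Y68.790 F874
M5
G0 X44.453 Y71.752
M3 S760
G1 X83.140 Y71.752 F874
G1 X83.140 Y35.709 F874
G1 X44.453 Y35.709 F874
G1 X44.453 Y71.752 F874
M5
G0 X69.543 Y91.503
M3 S760
G1 X73.093 Y92.941 F874
G1 X75.602 Y95.734 F874
G1 X75.646 Y97.500 F874
G1 X71.803 Y95.853 F874
G1 X62.648 Y88.411 F874
M5
G0 X104.936 Y92.213
M3 S760
G1 X104.121 Y94.720 F874
G1 X101.988 Y96.270 F874
G1 X99.352 Y96.270 F874
G1 X97.219 Y94.720 F874
G1 X96.404 Y92.213 F874
G1 X97.219 Y89.706 F874
G1 X99.352 Y88.156 F874
G1 X101.988 Y88.156 F874
G1 X104.121 Y89.706 F874
G1 X104.936 Y92.213 F874
M5
G0 X126.475 Y71.639
M3 S760
G1 X104.240 Y69.691 F874
G1 X83.279 Y70.523 F874
G1 X63.592 Y74.136 F874
G1 X45.179 Y80.530 F874
G1 X28.040 Y89.704 F874
M5
G0 X0.000 Y0.000

viewBox `0 0 144.346 111.472` with mm width/height → 1 unit = 1 mm. Flip: y_m = 111.472 − y_svg.

**Shape 1** — `<path>` cubic bezier, stroke `#0000ff` → cut (S760, F874). Control points (SVG): P0=(68.124,91.719), P1=(49.463,89.857), P2=(98.591,67.111), P3=(104.583,44.909); sampled at t=k/5. Machine vertices: (68.124,19.753) → (64.175,23.205) → (71.170,30.640) → (83.787,41.031) → (96.699,53.348) → (104.583,66.563). Open path.

**Shape 2** — `<path>` open polyline, stroke `#0000ff` → cut (S760, F874). Machine vertices: (123.750,54.031) → (59.998,39.056) → (66.478,86.863) → (137.356,66.918) → (6.549,68.790). Open path.

**Shape 3** — `<polygon>` rectangle, stroke `#0000ff` → cut (S760, F874). Machine vertices: (44.453,71.752) → (83.140,71.752) → (83.140,35.709) → (44.453,35.709) → (44.453,71.752). Closed: final G1 returns to the first vertex.

**Shape 4** — `<path>` cubic bezier, stroke `#0000ff` → cut (S760, F874). Control points (SVG): P0=(69.543,19.969), P1=(75.535,20.026), P2=(83.124,4.504), P3=(62.648,23.061); sampled at t=k/5. Machine vertices: (69.543,91.503) → (73.093,92.941) → (75.602,95.734) → (75.646,97.500) → (71.803,95.853) → (62.648,88.411). Open path.

**Shape 5** — `<circle>` circle, stroke `#0000ff` → cut (S760, F874). Machine vertices: (104.936,92.213) → (104.121,94.720) → (101.988,96.270) → (99.352,96.270) → (97.219,94.720) → (96.404,92.213) → (97.219,89.706) → (99.352,88.156) → (101.988,88.156) → (104.121,89.706) → (104.936,92.213). Closed: final G1 returns to the first vertex.

**Shape 6** — `<path>` quadratic bezier, stroke `#0000ff` → cut (S760, F874). Control points (SVG): P0=(126.475,39.833), P1=(69.295,48.179), P2=(28.040,21.768); sampled at t=k/5. Machine vertices: (126.475,71.639) → (104.240,69.691) → (83.279,70.523) → (63.592,74.136) → (45.179,80.530) → (28.040,89.704). Open path.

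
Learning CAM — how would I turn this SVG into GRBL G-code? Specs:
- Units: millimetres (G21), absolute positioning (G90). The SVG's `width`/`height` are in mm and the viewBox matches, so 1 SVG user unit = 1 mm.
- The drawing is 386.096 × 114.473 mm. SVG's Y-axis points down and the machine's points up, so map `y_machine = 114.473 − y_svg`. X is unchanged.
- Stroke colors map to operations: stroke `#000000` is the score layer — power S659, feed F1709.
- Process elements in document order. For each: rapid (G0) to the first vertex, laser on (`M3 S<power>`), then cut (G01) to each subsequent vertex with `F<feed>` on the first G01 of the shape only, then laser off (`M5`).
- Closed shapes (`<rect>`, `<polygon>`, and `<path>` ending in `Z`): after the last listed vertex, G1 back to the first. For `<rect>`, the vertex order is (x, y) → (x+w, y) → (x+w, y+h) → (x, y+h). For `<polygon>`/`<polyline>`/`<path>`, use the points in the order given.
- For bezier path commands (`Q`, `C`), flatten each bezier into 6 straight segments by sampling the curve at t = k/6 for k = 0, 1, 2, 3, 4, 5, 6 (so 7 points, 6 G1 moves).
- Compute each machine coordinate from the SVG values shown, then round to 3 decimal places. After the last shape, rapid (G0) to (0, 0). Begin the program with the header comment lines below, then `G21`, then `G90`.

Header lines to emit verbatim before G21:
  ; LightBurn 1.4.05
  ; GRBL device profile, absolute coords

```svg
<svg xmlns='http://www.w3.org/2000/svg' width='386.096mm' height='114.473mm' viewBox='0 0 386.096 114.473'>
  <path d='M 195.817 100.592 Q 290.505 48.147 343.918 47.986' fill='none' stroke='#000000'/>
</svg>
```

; LightBurn 1.4.05
; GRBL device profile, absolute coords
G21
G90
G0 X195.817 Y13.881
M3 S659
G01 X226.233 Y29.910 F1709
G01 X254.356 Y43.035
G01 X280.186 Y53.255
G01 X303.723 Y60.570
G01 X324.967 Y64.981
G01 X343.918 Y66.487
M5
G0 X0.000 Y0.000

viewBox `0 0 386.096 114.473` with mm width/height → 1 unit = 1 mm. Flip: y_m = 114.473 − y_svg.

**Shape 1** — `<path>` quadratic bezier, stroke `#000000` → score (S659, F1709). Control points (SVG): P0=(195.817,100.592), P1=(290.505,48.147), P2=(343.918,47.986); sampled at t=k/6. Machine vertices: (195.817,13.881) → (226.233,29.910) → (254.356,43.035) → (280.186,53.255) → (303.723,60.570) → (324.967,64.981) → (343.918,66.487). Open path.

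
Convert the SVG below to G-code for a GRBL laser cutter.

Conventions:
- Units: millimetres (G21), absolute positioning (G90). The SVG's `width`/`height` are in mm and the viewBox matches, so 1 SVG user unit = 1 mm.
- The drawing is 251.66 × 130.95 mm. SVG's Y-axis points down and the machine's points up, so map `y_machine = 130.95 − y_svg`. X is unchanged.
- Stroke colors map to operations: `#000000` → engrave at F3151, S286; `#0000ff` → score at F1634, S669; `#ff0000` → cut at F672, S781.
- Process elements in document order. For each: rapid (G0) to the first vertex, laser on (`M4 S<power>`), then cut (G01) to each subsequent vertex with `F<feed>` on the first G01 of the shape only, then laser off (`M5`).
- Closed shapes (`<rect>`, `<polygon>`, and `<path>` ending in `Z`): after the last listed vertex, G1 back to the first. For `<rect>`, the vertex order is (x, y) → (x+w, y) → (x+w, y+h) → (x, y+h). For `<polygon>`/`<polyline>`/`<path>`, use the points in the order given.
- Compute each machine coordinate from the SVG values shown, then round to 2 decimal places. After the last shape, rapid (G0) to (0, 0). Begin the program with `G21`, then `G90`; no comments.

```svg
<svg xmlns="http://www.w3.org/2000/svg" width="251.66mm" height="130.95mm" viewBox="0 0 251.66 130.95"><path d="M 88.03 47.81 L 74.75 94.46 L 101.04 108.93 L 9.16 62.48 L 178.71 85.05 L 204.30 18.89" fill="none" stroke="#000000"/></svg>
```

G21
G90
G0 X88.03 Y83.14
M4 S286
G01 X74.75 Y36.49 F3151
G01 X101.04 Y22.02
G01 X9.16 Y68.47
G01 X178.71 Y45.90
G01 X204.30 Y112.06
M5
G0 X0.00 Y0.00

Since the viewBox matches the mm dimensions, user units are millimetres directly. The only transform is the Y-flip y_m = 130.95 − y_svg.

Shape 1 is a open polyline drawn with `<path>`. Its stroke #000000 means engrave at S286, F3151. After flipping Y the toolpath is (88.03,83.14) → (74.75,36.49) → (101.04,22.02) → (9.16,68.47) → (178.71,45.90) → (204.30,112.06).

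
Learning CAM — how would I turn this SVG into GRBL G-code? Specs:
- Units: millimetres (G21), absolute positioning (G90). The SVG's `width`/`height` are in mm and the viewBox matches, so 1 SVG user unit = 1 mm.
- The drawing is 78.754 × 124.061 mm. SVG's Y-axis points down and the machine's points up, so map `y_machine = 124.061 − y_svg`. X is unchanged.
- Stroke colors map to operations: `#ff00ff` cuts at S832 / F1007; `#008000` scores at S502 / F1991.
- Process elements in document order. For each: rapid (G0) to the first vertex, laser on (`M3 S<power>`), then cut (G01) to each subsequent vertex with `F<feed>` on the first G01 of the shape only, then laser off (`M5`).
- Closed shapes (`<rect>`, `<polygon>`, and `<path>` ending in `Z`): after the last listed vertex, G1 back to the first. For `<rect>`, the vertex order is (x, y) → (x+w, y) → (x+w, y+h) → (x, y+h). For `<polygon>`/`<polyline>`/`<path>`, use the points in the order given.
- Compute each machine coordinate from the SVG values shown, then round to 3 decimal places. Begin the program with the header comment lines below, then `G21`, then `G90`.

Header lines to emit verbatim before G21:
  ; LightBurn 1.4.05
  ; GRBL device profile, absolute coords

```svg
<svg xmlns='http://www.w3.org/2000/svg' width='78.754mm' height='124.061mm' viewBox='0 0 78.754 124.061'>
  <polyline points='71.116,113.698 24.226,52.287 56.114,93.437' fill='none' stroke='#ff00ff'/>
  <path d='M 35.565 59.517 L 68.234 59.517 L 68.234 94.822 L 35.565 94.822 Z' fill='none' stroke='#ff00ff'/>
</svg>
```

viewBox `0 0 78.754 124.061` with mm width/height → 1 unit = 1 mm. Flip: y_m = 124.061 − y_svg.

**Shape 1** — `<polyline>` open polyline, stroke `#ff00ff` → cut (S832, F1007). Machine vertices: (71.116,10.363) → (24.226,71.774) → (56.114,30.624). Open path.

**Shape 2** — `<path>` rectangle, stroke `#ff00ff` → cut (S832, F1007). Machine vertices: (35.565,64.544) → (68.234,64.544) → (68.234,29.239) → (35.565,29.239) → (35.565,64.544). Closed: final G1 returns to the first vertex.

; LightBurn 1.4.05
; GRBL device profile, absolute coords
G21
G90
G0 X71.116 Y10.363
M3 S832
G01 X24.226 Y71.774 F1007
G01 X56.114 Y30.624
M5
G0 X35.565 Y64.544
M3 S832
G01 X68.234 Y64.544 F1007
G01 X68.234 Y29.239
G01 X35.565 Y29.239
G01 X35.565 Y64.544
M5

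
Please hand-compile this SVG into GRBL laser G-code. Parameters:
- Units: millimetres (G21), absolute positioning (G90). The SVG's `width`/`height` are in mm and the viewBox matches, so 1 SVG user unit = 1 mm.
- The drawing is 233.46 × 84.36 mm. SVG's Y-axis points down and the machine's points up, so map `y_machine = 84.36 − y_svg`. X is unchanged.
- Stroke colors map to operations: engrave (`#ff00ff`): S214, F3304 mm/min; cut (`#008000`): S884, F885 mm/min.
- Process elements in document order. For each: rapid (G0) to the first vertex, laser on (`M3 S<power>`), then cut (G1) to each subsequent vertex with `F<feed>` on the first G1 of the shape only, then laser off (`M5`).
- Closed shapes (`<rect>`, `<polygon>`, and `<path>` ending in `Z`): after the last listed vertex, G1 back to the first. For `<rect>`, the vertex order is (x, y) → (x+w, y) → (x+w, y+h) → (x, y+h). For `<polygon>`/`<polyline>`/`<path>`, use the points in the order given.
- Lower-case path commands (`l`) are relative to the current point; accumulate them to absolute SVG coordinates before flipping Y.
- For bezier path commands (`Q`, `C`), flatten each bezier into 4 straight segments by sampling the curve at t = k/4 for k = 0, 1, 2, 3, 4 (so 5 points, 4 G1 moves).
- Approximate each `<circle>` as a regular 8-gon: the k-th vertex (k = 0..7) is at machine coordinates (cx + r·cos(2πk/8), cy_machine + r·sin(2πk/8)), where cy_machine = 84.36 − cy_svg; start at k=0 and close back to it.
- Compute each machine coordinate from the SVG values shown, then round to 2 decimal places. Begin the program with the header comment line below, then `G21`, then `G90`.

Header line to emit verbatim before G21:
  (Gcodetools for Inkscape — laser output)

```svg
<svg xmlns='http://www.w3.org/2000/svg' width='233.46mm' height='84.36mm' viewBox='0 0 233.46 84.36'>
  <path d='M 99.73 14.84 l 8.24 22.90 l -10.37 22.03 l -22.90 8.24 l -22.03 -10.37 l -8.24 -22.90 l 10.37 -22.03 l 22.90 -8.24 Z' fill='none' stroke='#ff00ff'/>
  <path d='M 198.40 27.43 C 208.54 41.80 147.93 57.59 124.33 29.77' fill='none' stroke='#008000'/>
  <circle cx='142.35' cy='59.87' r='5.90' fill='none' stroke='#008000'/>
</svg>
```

Since the viewBox matches the mm dimensions, user units are millimetres directly. The only transform is the Y-flip y_m = 84.36 − y_svg.

Shape 1 is a regular polygon drawn with `<path>`. Its stroke #ff00ff means engrave at S214, F3304. After flipping Y the toolpath is (99.73,69.52) → (107.97,46.62) → (97.60,24.59) → (74.70,16.35) → (52.67,26.72) → (44.43,49.62) → (54.80,71.65) → (77.70,79.89) → (99.73,69.52), returning to the start.

Shape 2 is a cubic bezier drawn with `<path>`. Its stroke #008000 means cut at S884, F885. After flipping Y the toolpath is (198.40,56.93) → (194.42,46.59) → (174.02,39.94) → (147.29,41.20) → (124.33,54.59).

Shape 3 is a circle drawn with `<circle>`. Its stroke #008000 means cut at S884, F885. After flipping Y the toolpath is (148.25,24.49) → (146.52,28.66) → (142.35,30.39) → (138.18,28.66) → (136.45,24.49) → (138.18,20.32) → (142.35,18.59) → (146.52,20.32) → (148.25,24.49), returning to the start.

(Gcodetools for Inkscape — laser output)
G21
G90
G0 X99.73 Y69.52
M3 S214
G1 X107.97 Y46.62 F3304
G1 X97.60 Y24.59
G1 X74.70 Y16.35
G1 X52.67 Y26.72
G1 X44.43 Y49.62
G1 X54.80 Y71.65
G1 X77.70 Y79.89
G1 X99.73 Y69.52
M5
G0 X198.40 Y56.93
M3 S884
G1 X194.42 Y46.59 F885
G1 X174.02 Y39.94
G1 X147.29 Y41.20
G1 X124.33 Y54.59
M5
G0 X148.25 Y24.49
M3 S884
G1 X146.52 Y28.66 F885
G1 X142.35 Y30.39
G1 X138.18 Y28.66
G1 X136.45 Y24.49
G1 X138.18 Y20.32
G1 X142.35 Y18.59
G1 X146.52 Y20.32
G1 X148.25 Y24.49
M5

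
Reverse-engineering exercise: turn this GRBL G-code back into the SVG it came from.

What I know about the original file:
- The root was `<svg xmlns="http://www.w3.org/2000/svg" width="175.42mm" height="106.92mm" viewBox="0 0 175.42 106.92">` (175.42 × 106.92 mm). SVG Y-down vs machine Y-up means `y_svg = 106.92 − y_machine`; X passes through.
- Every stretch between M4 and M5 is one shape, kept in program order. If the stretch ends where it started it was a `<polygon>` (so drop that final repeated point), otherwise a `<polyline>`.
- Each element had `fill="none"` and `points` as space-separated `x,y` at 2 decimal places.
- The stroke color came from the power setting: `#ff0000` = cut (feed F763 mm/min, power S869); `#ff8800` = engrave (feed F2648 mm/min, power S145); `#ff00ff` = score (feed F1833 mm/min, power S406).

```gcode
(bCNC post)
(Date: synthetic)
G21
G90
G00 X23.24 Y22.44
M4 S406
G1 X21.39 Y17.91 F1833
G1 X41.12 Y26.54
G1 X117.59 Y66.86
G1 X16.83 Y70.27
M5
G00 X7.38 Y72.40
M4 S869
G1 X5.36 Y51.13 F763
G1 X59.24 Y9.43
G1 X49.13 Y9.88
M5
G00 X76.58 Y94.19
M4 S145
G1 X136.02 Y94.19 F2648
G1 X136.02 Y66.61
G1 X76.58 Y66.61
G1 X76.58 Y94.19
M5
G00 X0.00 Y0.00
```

<svg xmlns="http://www.w3.org/2000/svg" width="175.42mm" height="106.92mm" viewBox="0 0 175.42 106.92">
  <polyline points="23.24,84.48 21.39,89.01 41.12,80.38 117.59,40.06 16.83,36.65" fill="none" stroke="#ff00ff"/>
  <polyline points="7.38,34.52 5.36,55.79 59.24,97.49 49.13,97.04" fill="none" stroke="#ff0000"/>
  <polygon points="76.58,12.73 136.02,12.73 136.02,40.31 76.58,40.31" fill="none" stroke="#ff8800"/>
</svg>

y_svg = 106.92 − y_m.

[1] S406→`#ff00ff` (score); open run; points: 23.24,84.48 21.39,89.01 41.12,80.38 117.59,40.06 16.83,36.65

[2] S869→`#ff0000` (cut); open run; points: 7.38,34.52 5.36,55.79 59.24,97.49 49.13,97.04

[3] S145→`#ff8800` (engrave); closed run; points: 76.58,12.73 136.02,12.73 136.02,40.31 76.58,40.31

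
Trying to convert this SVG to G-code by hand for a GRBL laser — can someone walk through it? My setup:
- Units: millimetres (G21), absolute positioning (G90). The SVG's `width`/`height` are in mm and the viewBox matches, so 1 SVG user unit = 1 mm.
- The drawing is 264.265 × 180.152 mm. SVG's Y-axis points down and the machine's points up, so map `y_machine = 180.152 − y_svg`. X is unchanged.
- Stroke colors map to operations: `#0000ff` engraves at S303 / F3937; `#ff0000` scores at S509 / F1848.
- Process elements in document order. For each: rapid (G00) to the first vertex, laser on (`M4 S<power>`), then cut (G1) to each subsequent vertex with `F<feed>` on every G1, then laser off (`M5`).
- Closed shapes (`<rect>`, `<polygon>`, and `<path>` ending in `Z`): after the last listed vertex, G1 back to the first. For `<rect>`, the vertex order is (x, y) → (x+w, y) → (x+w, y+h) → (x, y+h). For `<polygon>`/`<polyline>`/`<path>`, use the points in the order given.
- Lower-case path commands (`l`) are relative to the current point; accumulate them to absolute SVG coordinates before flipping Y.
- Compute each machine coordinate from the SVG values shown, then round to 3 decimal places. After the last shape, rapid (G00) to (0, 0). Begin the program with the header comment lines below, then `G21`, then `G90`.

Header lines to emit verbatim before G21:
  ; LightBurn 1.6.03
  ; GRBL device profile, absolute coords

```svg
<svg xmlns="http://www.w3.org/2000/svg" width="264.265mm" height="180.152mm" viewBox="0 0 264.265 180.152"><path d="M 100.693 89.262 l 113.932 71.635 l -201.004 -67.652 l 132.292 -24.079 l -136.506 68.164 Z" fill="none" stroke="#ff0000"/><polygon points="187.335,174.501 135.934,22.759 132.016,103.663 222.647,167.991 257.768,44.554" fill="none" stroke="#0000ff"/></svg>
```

Since the viewBox matches the mm dimensions, user units are millimetres directly. The only transform is the Y-flip y_m = 180.152 − y_svg.

Shape 1 is a closed polygon drawn with `<path>`. Its stroke #ff0000 means score at S509, F1848. After flipping Y the toolpath is (100.693,90.890) → (214.625,19.255) → (13.621,86.907) → (145.913,110.986) → (9.407,42.822) → (100.693,90.890), returning to the start.

Shape 2 is a closed polygon drawn with `<polygon>`. Its stroke #0000ff means engrave at S303, F3937. After flipping Y the toolpath is (187.335,5.651) → (135.934,157.393) → (132.016,76.489) → (222.647,12.161) → (257.768,135.598) → (187.335,5.651), returning to the start.

; LightBurn 1.6.03
; GRBL device profile, absolute coords
G21
G90
G00 X100.693 Y90.890
M4 S509
G1 X214.625 Y19.255 F1848
G1 X13.621 Y86.907 F1848
G1 X145.913 Y110.986 F1848
G1 X9.407 Y42.822 F1848
G1 X100.693 Y90.890 F1848
M5
G00 X187.335 Y5.651
M4 S303
G1 X135.934 Y157.393 F3937
G1 X132.016 Y76.489 F3937
G1 X222.647 Y12.161 F3937
G1 X257.768 Y135.598 F3937
G1 X187.335 Y5.651 F3937
M5
G00 X0.000 Y0.000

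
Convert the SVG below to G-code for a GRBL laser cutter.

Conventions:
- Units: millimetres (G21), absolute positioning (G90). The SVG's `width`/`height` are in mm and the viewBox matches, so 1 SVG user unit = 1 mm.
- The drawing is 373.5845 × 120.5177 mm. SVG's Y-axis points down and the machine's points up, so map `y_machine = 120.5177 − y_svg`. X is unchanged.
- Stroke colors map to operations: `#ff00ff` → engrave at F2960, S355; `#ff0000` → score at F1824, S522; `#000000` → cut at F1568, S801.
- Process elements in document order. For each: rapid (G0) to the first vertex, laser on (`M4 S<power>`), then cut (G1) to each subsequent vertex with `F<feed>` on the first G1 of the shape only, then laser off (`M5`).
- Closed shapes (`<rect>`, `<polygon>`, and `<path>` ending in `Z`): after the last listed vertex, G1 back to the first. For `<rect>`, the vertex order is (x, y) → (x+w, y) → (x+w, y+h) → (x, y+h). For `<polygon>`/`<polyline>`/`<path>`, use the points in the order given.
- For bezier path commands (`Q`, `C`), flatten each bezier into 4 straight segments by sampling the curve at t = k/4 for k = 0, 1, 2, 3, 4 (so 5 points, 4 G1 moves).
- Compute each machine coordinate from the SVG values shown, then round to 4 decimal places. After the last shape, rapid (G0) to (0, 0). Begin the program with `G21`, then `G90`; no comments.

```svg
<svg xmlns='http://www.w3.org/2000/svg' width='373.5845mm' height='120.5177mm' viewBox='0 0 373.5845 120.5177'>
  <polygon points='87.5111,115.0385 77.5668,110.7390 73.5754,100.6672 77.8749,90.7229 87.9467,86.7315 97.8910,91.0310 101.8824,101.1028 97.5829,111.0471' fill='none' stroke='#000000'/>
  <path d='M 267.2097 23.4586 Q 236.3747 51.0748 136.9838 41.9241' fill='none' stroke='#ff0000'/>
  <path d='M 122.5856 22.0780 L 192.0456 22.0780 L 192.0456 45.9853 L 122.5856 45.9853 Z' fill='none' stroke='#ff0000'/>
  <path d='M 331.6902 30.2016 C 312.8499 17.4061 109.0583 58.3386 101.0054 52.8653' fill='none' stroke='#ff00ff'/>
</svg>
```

1 u = 1 mm; y_m = 120.5177 − y.

[1] `<polygon>` regular polygon, #000000→cut S801 F1568: (87.5111,5.4792) → (77.5668,9.7787) → (73.5754,19.8505) → (77.8749,29.7948) → (87.9467,33.7862) → (97.8910,29.4867) → (101.8824,19.4149) → (97.5829,9.4706) → (87.5111,5.4792) (closed)

[2] `<path>` quadratic bezier, #ff0000→score S522 F1824: (267.2097,97.0591) → (247.5075,85.5489) → (219.2357,78.6346) → (182.3945,76.3162) → (136.9838,78.5936)

[3] `<path>` rectangle, #ff0000→score S522 F1824: (122.5856,98.4397) → (192.0456,98.4397) → (192.0456,74.5324) → (122.5856,74.5324) → (122.5856,98.4397) (closed)

[4] `<path>` cubic bezier, #ff00ff→engrave S355 F2960: (331.6902,90.3161) → (288.8299,91.4033) → (212.3025,81.7301) → (137.7978,70.6839) → (101.0054,67.6524)

G21
G90
G0 X87.5111 Y5.4792
M4 S801
G1 X77.5668 Y9.7787 F1568
G1 X73.5754 Y19.8505
G1 X77.8749 Y29.7948
G1 X87.9467 Y33.7862
G1 X97.8910 Y29.4867
G1 X101.8824 Y19.4149
G1 X97.5829 Y9.4706
G1 X87.5111 Y5.4792
M5
G0 X267.2097 Y97.0591
M4 S522
G1 X247.5075 Y85.5489 F1824
G1 X219.2357 Y78.6346
G1 X182.3945 Y76.3162
G1 X136.9838 Y78.5936
M5
G0 X122.5856 Y98.4397
M4 S522
G1 X192.0456 Y98.4397 F1824
G1 X192.0456 Y74.5324
G1 X122.5856 Y74.5324
G1 X122.5856 Y98.4397
M5
G0 X331.6902 Y90.3161
M4 S355
G1 X288.8299 Y91.4033 F2960
G1 X212.3025 Y81.7301
G1 X137.7978 Y70.6839
G1 X101.0054 Y67.6524
M5
G0 X0.0000 Y0.0000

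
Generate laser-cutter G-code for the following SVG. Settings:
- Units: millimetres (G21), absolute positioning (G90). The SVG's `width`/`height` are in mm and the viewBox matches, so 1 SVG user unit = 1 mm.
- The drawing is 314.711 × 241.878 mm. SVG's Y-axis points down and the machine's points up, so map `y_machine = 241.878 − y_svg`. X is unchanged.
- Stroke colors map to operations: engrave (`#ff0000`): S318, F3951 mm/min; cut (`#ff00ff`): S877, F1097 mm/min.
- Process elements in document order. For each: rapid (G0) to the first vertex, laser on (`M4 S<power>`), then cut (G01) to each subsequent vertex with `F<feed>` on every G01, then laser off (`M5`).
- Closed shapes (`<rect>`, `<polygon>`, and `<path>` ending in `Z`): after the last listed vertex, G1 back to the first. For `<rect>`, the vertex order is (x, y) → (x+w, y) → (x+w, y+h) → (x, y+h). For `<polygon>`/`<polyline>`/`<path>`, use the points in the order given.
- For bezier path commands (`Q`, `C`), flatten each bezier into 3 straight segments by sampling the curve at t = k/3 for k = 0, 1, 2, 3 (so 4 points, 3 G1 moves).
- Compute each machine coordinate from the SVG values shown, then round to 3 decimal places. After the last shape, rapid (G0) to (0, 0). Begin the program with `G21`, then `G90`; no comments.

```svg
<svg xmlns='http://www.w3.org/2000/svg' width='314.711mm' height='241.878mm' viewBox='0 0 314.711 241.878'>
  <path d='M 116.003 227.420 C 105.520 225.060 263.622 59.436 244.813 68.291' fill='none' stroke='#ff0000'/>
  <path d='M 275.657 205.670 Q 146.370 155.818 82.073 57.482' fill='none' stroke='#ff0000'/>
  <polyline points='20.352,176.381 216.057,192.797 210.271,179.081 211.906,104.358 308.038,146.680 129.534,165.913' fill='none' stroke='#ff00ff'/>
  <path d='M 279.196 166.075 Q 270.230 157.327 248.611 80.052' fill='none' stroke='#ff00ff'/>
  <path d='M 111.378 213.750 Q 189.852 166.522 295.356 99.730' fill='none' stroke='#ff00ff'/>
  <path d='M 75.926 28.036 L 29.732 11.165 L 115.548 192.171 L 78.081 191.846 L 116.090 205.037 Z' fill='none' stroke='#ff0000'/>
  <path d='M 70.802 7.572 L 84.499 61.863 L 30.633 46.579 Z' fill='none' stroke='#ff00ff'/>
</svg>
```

G21
G90
G0 X116.003 Y14.458
M4 S318
G01 X148.919 Y58.730 F3951
G01 X217.448 Y136.791 F3951
G01 X244.813 Y173.587 F3951
M5
G0 X275.657 Y36.208
M4 S318
G01 X196.687 Y74.830 F3951
G01 X132.159 Y124.226 F3951
G01 X82.073 Y184.396 F3951
M5
G0 X20.352 Y65.497
M4 S877
G01 X216.057 Y49.081 F1097
G01 X210.271 Y62.797 F1097
G01 X211.906 Y137.520 F1097
G01 X308.038 Y95.198 F1097
G01 X129.534 Y75.965 F1097
M5
G0 X279.196 Y75.803
M4 S877
G01 X271.813 Y89.249 F1097
G01 X261.618 Y117.923 F1097
G01 X248.611 Y161.826 F1097
M5
G0 X111.378 Y28.128
M4 S877
G01 X166.697 Y61.787 F1097
G01 X228.023 Y99.794 F1097
G01 X295.356 Y142.148 F1097
M5
G0 X75.926 Y213.842
M4 S318
G01 X29.732 Y230.713 F3951
G01 X115.548 Y49.707 F3951
G01 X78.081 Y50.032 F3951
G01 X116.090 Y36.841 F3951
G01 X75.926 Y213.842 F3951
M5
G0 X70.802 Y234.306
M4 S877
G01 X84.499 Y180.015 F1097
G01 X30.633 Y195.299 F1097
G01 X70.802 Y234.306 F1097
M5
G0 X0.000 Y0.000

Since the viewBox matches the mm dimensions, user units are millimetres directly. The only transform is the Y-flip y_m = 241.878 − y_svg.

Shape 1 is a cubic bezier drawn with `<path>`. Its stroke #ff0000 means engrave at S318, F3951. After flipping Y the toolpath is (116.003,14.458) → (148.919,58.730) → (217.448,136.791) → (244.813,173.587).

Shape 2 is a quadratic bezier drawn with `<path>`. Its stroke #ff0000 means engrave at S318, F3951. After flipping Y the toolpath is (275.657,36.208) → (196.687,74.830) → (132.159,124.226) → (82.073,184.396).

Shape 3 is a open polyline drawn with `<polyline>`. Its stroke #ff00ff means cut at S877, F1097. After flipping Y the toolpath is (20.352,65.497) → (216.057,49.081) → (210.271,62.797) → (211.906,137.520) → (308.038,95.198) → (129.534,75.965).

Shape 4 is a quadratic bezier drawn with `<path>`. Its stroke #ff00ff means cut at S877, F1097. After flipping Y the toolpath is (279.196,75.803) → (271.813,89.249) → (261.618,117.923) → (248.611,161.826).

Shape 5 is a quadratic bezier drawn with `<path>`. Its stroke #ff00ff means cut at S877, F1097. After flipping Y the toolpath is (111.378,28.128) → (166.697,61.787) → (228.023,99.794) → (295.356,142.148).

Shape 6 is a closed polygon drawn with `<path>`. Its stroke #ff0000 means engrave at S318, F3951. After flipping Y the toolpath is (75.926,213.842) → (29.732,230.713) → (115.548,49.707) → (78.081,50.032) → (116.090,36.841) → (75.926,213.842), returning to the start.

Shape 7 is a regular polygon drawn with `<path>`. Its stroke #ff00ff means cut at S877, F1097. After flipping Y the toolpath is (70.802,234.306) → (84.499,180.015) → (30.633,195.299) → (70.802,234.306), returning to the start.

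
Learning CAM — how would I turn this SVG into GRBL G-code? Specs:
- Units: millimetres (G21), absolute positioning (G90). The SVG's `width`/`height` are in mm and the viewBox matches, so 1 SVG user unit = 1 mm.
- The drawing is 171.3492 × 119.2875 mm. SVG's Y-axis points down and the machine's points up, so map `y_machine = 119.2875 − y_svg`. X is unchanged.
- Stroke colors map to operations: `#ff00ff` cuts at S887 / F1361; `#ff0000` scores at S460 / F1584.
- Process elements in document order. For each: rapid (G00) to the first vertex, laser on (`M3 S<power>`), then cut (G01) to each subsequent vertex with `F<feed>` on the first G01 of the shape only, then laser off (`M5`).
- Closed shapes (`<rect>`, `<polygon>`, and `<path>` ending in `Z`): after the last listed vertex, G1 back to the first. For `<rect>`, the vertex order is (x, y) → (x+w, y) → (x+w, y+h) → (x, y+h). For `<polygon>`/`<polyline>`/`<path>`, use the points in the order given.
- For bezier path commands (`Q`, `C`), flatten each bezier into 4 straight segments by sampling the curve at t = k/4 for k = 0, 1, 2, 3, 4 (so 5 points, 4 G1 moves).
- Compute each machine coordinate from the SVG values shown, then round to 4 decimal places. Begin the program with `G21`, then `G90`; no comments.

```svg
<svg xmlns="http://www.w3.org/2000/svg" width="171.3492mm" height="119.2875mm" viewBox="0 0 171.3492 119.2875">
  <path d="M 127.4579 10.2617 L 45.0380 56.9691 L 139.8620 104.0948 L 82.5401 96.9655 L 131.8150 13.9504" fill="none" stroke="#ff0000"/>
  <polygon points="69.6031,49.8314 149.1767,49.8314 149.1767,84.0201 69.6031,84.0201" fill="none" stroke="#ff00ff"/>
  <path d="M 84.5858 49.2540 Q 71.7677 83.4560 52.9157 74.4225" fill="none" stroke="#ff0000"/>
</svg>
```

G21
G90
G00 X127.4579 Y109.0258
M3 S460
G01 X45.0380 Y62.3184 F1584
G01 X139.8620 Y15.1927
G01 X82.5401 Y22.3220
G01 X131.8150 Y105.3371
M5
G00 X69.6031 Y69.4561
M3 S887
G01 X149.1767 Y69.4561 F1361
G01 X149.1767 Y35.2674
G01 X69.6031 Y35.2674
G01 X69.6031 Y69.4561
M5
G00 X84.5858 Y70.0335
M3 S460
G01 X77.7996 Y55.6347 F1584
G01 X70.2592 Y46.6404
G01 X61.9646 Y43.0505
G01 X52.9157 Y44.8650
M5

viewBox `0 0 171.3492 119.2875` with mm width/height → 1 unit = 1 mm. Flip: y_m = 119.2875 − y_svg.

**Shape 1** — `<path>` open polyline, stroke `#ff0000` → score (S460, F1584). Machine vertices: (127.4579,109.0258) → (45.0380,62.3184) → (139.8620,15.1927) → (82.5401,22.3220) → (131.8150,105.3371). Open path.

**Shape 2** — `<polygon>` rectangle, stroke `#ff00ff` → cut (S887, F1361). Machine vertices: (69.6031,69.4561) → (149.1767,69.4561) → (149.1767,35.2674) → (69.6031,35.2674) → (69.6031,69.4561). Closed: final G1 returns to the first vertex.

**Shape 3** — `<path>` quadratic bezier, stroke `#ff0000` → score (S460, F1584). Control points (SVG): P0=(84.5858,49.2540), P1=(71.7677,83.4560), P2=(52.9157,74.4225); sampled at t=k/4. Machine vertices: (84.5858,70.0335) → (77.7996,55.6347) → (70.2592,46.6404) → (61.9646,43.0505) → (52.9157,44.8650). Open path.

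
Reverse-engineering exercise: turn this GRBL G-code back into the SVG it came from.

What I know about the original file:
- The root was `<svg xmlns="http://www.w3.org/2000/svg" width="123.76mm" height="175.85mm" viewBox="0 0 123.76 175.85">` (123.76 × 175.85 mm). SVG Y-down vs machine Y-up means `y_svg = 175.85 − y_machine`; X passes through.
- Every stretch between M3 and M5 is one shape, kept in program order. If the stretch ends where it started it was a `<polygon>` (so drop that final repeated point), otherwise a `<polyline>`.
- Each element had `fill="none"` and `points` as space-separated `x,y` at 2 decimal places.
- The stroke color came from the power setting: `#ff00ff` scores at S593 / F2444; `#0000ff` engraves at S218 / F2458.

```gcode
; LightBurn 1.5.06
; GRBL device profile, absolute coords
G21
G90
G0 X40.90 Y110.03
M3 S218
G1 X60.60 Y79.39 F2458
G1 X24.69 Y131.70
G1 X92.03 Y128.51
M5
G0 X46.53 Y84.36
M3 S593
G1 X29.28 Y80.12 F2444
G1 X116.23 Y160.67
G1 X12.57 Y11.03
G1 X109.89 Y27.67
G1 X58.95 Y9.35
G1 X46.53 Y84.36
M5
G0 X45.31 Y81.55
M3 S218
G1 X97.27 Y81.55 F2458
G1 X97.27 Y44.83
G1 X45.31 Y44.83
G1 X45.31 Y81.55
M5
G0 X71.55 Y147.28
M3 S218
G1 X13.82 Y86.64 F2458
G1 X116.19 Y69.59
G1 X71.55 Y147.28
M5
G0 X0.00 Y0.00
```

Machine Y-up, SVG Y-down with viewBox height 175.85, so y_svg = 175.85 − y_machine; X carries over.

Run 1: the run's S218 means `#0000ff` (engrave). The run is open, so emit a `<polyline>` with points (Y-flipped): 40.90,65.82 60.60,96.46 24.69,44.15 92.03,47.34.

Run 2: the run's S593 means `#ff00ff` (score). The run returns to its start, so emit a `<polygon>` with points (Y-flipped): 46.53,91.49 29.28,95.73 116.23,15.18 12.57,164.82 109.89,148.18 58.95,166.50.

Run 3: the run's S218 means `#0000ff` (engrave). The run returns to its start, so emit a `<polygon>` with points (Y-flipped): 45.31,94.30 97.27,94.30 97.27,131.02 45.31,131.02.

Run 4: the run's S218 means `#0000ff` (engrave). The run returns to its start, so emit a `<polygon>` with points (Y-flipped): 71.55,28.57 13.82,89.21 116.19,106.26.

<svg xmlns="http://www.w3.org/2000/svg" width="123.76mm" height="175.85mm" viewBox="0 0 123.76 175.85">
  <polyline points="40.90,65.82 60.60,96.46 24.69,44.15 92.03,47.34" fill="none" stroke="#0000ff"/>
  <polygon points="46.53,91.49 29.28,95.73 116.23,15.18 12.57,164.82 109.89,148.18 58.95,166.50" fill="none" stroke="#ff00ff"/>
  <polygon points="45.31,94.30 97.27,94.30 97.27,131.02 45.31,131.02" fill="none" stroke="#0000ff"/>
  <polygon points="71.55,28.57 13.82,89.21 116.19,106.26" fill="none" stroke="#0000ff"/>
</svg>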